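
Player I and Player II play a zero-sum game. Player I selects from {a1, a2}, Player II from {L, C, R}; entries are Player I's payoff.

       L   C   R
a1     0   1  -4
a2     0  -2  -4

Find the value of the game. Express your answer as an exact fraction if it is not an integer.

-4

Row minima: a1 → -4, a2 → -4; maximin = -4.
Column maxima: L → 0, C → 1, R → -4; minimax = -4.
Since maximin = minimax = -4, there is a saddle point and the value is -4.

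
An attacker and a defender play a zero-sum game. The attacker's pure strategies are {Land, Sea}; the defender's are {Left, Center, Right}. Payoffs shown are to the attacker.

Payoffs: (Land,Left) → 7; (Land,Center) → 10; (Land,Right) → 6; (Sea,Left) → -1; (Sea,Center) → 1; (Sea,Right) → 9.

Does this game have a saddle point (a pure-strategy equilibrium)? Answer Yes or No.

Row minima: Land → 6, Sea → -1; maximin = 6.
Column maxima: Left → 7, Center → 10, Right → 9; minimax = 7.
6 ≠ 7, so no pure-strategy equilibrium exists.

No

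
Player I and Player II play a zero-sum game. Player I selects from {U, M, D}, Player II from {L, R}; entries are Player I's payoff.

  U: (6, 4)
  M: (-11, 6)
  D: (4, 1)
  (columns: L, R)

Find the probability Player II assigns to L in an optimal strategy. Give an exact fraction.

2/19

Row minima: U → 4, M → -11, D → 1; maximin = 4.
Column maxima: L → 6, R → 6; minimax = 6.
4 ≠ 6, so there is no saddle point; optimal play is mixed.
D is strictly dominated by U, so Player I never plays it.
On the remaining 2×2 (U, M vs L, R):
Let Player I play U with probability p. Expected payoff against L: 6p + (-11)(1−p) = 17p − 11; against R: 4p + 6(1−p) = −2p + 6.
Setting these equal: 17p − 11 = −2p + 6 ⇒ 19p = 17 ⇒ p = 17/19, and the value is (17)·(17/19) − 11 = 80/19.
For Player II: with q = P(L), equating U's and M's payoffs gives 2q + 4 = −17q + 6 ⇒ q = 2/19.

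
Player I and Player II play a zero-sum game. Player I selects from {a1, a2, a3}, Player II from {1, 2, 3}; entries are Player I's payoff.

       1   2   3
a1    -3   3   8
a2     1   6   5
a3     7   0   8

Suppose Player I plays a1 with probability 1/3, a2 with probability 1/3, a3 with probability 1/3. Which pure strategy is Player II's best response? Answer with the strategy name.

1

If Player II plays 1, Player I's expected payoff is (1/3)·(-3) + (1/3)·1 + (1/3)·7 = 5/3.
If Player II plays 2, Player I's expected payoff is (1/3)·3 + (1/3)·6 + (1/3)·0 = 3.
If Player II plays 3, Player I's expected payoff is (1/3)·8 + (1/3)·5 + (1/3)·8 = 7.
Player II minimizes Player I's payoff; the smallest is 5/3, so the best response is 1.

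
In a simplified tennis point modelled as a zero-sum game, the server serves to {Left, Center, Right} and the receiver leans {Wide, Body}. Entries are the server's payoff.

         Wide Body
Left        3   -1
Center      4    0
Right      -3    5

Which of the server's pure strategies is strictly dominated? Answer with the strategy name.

Left

Center gives a strictly higher payoff than Left against every column: 4 > 3, 0 > -1.
So Left is strictly dominated and the server never plays it.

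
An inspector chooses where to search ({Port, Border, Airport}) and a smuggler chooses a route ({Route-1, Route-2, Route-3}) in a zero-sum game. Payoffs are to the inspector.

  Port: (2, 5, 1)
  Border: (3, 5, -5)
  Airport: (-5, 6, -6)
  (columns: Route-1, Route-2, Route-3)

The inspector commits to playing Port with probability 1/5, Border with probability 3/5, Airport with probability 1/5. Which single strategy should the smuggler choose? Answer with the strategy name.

If the smuggler plays Route-1, the inspector's expected payoff is (1/5)·2 + (3/5)·3 + (1/5)·(-5) = 6/5.
If the smuggler plays Route-2, the inspector's expected payoff is (1/5)·5 + (3/5)·5 + (1/5)·6 = 26/5.
If the smuggler plays Route-3, the inspector's expected payoff is (1/5)·1 + (3/5)·(-5) + (1/5)·(-6) = -4.
The smuggler minimizes the inspector's payoff; the smallest is -4, so the best response is Route-3.

Route-3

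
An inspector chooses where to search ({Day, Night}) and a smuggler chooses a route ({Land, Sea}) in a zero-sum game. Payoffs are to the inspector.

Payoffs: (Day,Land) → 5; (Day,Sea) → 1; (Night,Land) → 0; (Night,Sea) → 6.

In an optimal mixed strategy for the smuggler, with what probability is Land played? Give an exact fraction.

Row minima: Day → 1, Night → 0; maximin = 1.
Column maxima: Land → 5, Sea → 6; minimax = 5.
1 ≠ 5, so there is no saddle point; optimal play is mixed.
Let the inspector play Day with probability p. Expected payoff against Land: 5p + 0(1−p) = 5p; against Sea: 1p + 6(1−p) = −5p + 6.
Setting these equal: 5p = −5p + 6 ⇒ 10p = 6 ⇒ p = 3/5, and the value is (5)·(3/5) = 3.
For the smuggler: with q = P(Land), equating Day's and Night's payoffs gives 4q + 1 = −6q + 6 ⇒ q = 1/2.

1/2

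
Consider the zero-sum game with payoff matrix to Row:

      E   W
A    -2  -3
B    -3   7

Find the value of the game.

Row minima: A → -3, B → -3; maximin = -3.
Column maxima: E → -2, W → 7; minimax = -2.
-3 ≠ -2, so there is no saddle point; optimal play is mixed.
Let Row play A with probability p. Expected payoff against E: (-2)p + (-3)(1−p) = p − 3; against W: (-3)p + 7(1−p) = −10p + 7.
Setting these equal: p − 3 = −10p + 7 ⇒ 11p = 10 ⇒ p = 10/11, and the value is (1)·(10/11) − 3 = -23/11.
For Column: with q = P(E), equating A's and B's payoffs gives q − 3 = −10q + 7 ⇒ q = 10/11.

-23/11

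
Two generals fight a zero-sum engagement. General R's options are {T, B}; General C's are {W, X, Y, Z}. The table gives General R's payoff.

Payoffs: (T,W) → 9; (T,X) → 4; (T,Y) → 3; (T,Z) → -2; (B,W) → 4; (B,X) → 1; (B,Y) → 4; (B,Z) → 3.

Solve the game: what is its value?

7/4

Row minima: T → -2, B → 1; maximin = 1.
Column maxima: W → 9, X → 4, Y → 4, Z → 3; minimax = 3.
1 ≠ 3, so there is no saddle point; optimal play is mixed.
W is strictly dominated by X (it gives General R strictly more in every row), so General C never plays it.
Y is strictly dominated by Z (it gives General R strictly more in every row), so General C never plays it.
On the remaining 2×2 (T, B vs X, Z):
Let General R play T with probability p. Expected payoff against X: 4p + 1(1−p) = 3p + 1; against Z: (-2)p + 3(1−p) = −5p + 3.
Setting these equal: 3p + 1 = −5p + 3 ⇒ 8p = 2 ⇒ p = 1/4, and the value is (3)·(1/4) + 1 = 7/4.
For General C: with q = P(X), equating T's and B's payoffs gives 6q − 2 = −2q + 3 ⇒ q = 5/8.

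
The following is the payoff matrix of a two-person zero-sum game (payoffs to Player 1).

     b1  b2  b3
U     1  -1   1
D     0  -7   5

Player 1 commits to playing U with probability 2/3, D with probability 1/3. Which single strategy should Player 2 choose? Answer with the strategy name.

b2

If Player 2 plays b1, Player 1's expected payoff is (2/3)·1 + (1/3)·0 = 2/3.
If Player 2 plays b2, Player 1's expected payoff is (2/3)·(-1) + (1/3)·(-7) = -3.
If Player 2 plays b3, Player 1's expected payoff is (2/3)·1 + (1/3)·5 = 7/3.
Player 2 minimizes Player 1's payoff; the smallest is -3, so the best response is b2.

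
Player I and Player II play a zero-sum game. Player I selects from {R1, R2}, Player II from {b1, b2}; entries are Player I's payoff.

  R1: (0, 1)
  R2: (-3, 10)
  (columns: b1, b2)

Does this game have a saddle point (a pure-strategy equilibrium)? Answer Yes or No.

Row minima: R1 → 0, R2 → -3; maximin = 0.
Column maxima: b1 → 0, b2 → 10; minimax = 0.
maximin = minimax = 0, so a saddle point exists.

Yes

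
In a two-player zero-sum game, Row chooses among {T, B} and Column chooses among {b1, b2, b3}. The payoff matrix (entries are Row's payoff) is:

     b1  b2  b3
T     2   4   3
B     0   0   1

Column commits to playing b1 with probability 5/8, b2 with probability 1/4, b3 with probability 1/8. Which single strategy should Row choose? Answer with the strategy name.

Expected payoff of T: (5/8)·2 + (1/4)·4 + (1/8)·3 = 21/8.
Expected payoff of B: (5/8)·0 + (1/4)·0 + (1/8)·1 = 1/8.
The largest is 21/8, so Row's best response is T.

T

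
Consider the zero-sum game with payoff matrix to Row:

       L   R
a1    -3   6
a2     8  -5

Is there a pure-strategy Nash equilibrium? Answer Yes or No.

Row minima: a1 → -3, a2 → -5; maximin = -3.
Column maxima: L → 8, R → 6; minimax = 6.
-3 ≠ 6, so no pure-strategy equilibrium exists.

No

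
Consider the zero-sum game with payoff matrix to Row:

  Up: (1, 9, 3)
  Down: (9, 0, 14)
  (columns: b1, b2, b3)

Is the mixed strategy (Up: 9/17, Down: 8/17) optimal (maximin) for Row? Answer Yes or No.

Against b1 this mix gives (9/17)·1 + (8/17)·9 = 81/17.
Against b2 this mix gives (9/17)·9 + (8/17)·0 = 81/17.
Against b3 this mix gives (9/17)·3 + (8/17)·14 = 139/17.
All of Column's active replies (b1, b2) yield 81/17, and no column does worse for Row. The mix makes Column indifferent and guarantees 81/17, so it is optimal.

Yes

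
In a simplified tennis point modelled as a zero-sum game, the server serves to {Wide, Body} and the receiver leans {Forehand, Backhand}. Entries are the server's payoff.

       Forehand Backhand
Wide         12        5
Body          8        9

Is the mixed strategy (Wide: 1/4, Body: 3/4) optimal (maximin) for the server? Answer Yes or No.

No

Against Forehand this mix gives (1/4)·12 + (3/4)·8 = 9.
Against Backhand this mix gives (1/4)·5 + (3/4)·9 = 8.
The receiver will play Backhand, holding the server to 8. Shifting weight toward the row that does better against Backhand would raise this floor (the equalizing mix achieves 17/2 against both Backhand and Forehand), so the proposed strategy is not optimal.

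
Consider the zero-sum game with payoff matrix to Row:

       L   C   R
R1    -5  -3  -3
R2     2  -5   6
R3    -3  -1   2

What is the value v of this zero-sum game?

-17/9

Row minima: R1 → -5, R2 → -5, R3 → -3; maximin = -3.
Column maxima: L → 2, C → -1, R → 6; minimax = -1.
-3 ≠ -1, so there is no saddle point; optimal play is mixed.
R1 is strictly dominated by R3, so Row never plays it.
R is strictly dominated by L (it gives Row strictly more in every row), so Column never plays it.
On the remaining 2×2 (R2, R3 vs L, C):
Let Row play R2 with probability p. Expected payoff against L: 2p + (-3)(1−p) = 5p − 3; against C: (-5)p + (-1)(1−p) = −4p − 1.
Setting these equal: 5p − 3 = −4p − 1 ⇒ 9p = 2 ⇒ p = 2/9, and the value is (5)·(2/9) − 3 = -17/9.
For Column: with q = P(L), equating R2's and R3's payoffs gives 7q − 5 = −2q − 1 ⇒ q = 4/9.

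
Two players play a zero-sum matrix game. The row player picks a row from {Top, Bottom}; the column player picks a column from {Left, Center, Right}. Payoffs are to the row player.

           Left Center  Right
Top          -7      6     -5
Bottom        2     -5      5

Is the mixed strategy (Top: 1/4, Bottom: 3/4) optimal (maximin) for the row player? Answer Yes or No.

Against Left this mix gives (1/4)·(-7) + (3/4)·2 = -1/4.
Against Center this mix gives (1/4)·6 + (3/4)·(-5) = -9/4.
Against Right this mix gives (1/4)·(-5) + (3/4)·5 = 5/2.
The column player will play Center, holding the row player to -9/4. Shifting weight toward the row that does better against Center would raise this floor (the equalizing mix achieves -23/20 against both Center and Left), so the proposed strategy is not optimal.

No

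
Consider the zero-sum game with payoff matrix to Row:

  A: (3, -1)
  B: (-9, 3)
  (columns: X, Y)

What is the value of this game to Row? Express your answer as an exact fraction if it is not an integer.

Row minima: A → -1, B → -9; maximin = -1.
Column maxima: X → 3, Y → 3; minimax = 3.
-1 ≠ 3, so there is no saddle point; optimal play is mixed.
Let Row play A with probability p. Expected payoff against X: 3p + (-9)(1−p) = 12p − 9; against Y: (-1)p + 3(1−p) = −4p + 3.
Setting these equal: 12p − 9 = −4p + 3 ⇒ 16p = 12 ⇒ p = 3/4, and the value is (12)·(3/4) − 9 = 0.
For Column: with q = P(X), equating A's and B's payoffs gives 4q − 1 = −12q + 3 ⇒ q = 1/4.

0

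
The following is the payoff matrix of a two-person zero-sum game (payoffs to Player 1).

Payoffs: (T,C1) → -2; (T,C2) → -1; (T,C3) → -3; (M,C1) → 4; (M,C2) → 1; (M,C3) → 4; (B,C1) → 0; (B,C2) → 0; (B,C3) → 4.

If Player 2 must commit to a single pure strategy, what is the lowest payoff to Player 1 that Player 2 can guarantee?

Column maxima: C1 → 4, C2 → 1, C3 → 4.
The smallest of these is 1.

1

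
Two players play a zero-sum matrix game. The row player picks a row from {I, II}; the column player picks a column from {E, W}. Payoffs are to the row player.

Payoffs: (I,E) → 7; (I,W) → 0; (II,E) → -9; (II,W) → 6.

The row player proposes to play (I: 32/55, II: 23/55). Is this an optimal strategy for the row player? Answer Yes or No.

No

Against E this mix gives (32/55)·7 + (23/55)·(-9) = 17/55.
Against W this mix gives (32/55)·0 + (23/55)·6 = 138/55.
The column player will play E, holding the row player to 17/55. Shifting weight toward the row that does better against E would raise this floor (the equalizing mix achieves 21/11 against both E and W), so the proposed strategy is not optimal.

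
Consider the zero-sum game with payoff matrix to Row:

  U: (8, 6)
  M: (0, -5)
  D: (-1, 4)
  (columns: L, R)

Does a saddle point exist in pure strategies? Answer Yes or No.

Yes

Row minima: U → 6, M → -5, D → -1; maximin = 6.
Column maxima: L → 8, R → 6; minimax = 6.
maximin = minimax = 6, so a saddle point exists.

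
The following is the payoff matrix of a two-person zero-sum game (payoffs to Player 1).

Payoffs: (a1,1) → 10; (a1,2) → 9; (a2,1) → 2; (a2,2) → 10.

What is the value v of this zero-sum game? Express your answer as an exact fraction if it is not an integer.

82/9

Row minima: a1 → 9, a2 → 2; maximin = 9.
Column maxima: 1 → 10, 2 → 10; minimax = 10.
9 ≠ 10, so there is no saddle point; optimal play is mixed.
Let Player 1 play a1 with probability p. Expected payoff against 1: 10p + 2(1−p) = 8p + 2; against 2: 9p + 10(1−p) = −p + 10.
Setting these equal: 8p + 2 = −p + 10 ⇒ 9p = 8 ⇒ p = 8/9, and the value is (8)·(8/9) + 2 = 82/9.
For Player 2: with q = P(1), equating a1's and a2's payoffs gives q + 9 = −8q + 10 ⇒ q = 1/9.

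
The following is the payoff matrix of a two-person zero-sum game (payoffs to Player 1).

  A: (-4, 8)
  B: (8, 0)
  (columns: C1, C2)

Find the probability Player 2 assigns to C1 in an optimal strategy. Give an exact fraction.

Row minima: A → -4, B → 0; maximin = 0.
Column maxima: C1 → 8, C2 → 8; minimax = 8.
0 ≠ 8, so there is no saddle point; optimal play is mixed.
Let Player 1 play A with probability p. Expected payoff against C1: (-4)p + 8(1−p) = −12p + 8; against C2: 8p + 0(1−p) = 8p.
Setting these equal: −12p + 8 = 8p ⇒ −20p = -8 ⇒ p = 2/5, and the value is (-12)·(2/5) + 8 = 16/5.
For Player 2: with q = P(C1), equating A's and B's payoffs gives −12q + 8 = 8q ⇒ q = 2/5.

2/5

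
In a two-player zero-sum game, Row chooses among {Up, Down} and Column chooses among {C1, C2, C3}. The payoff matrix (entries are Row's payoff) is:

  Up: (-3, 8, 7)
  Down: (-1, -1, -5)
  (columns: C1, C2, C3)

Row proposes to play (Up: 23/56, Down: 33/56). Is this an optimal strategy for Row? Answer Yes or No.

Against C1 this mix gives (23/56)·(-3) + (33/56)·(-1) = -51/28.
Against C2 this mix gives (23/56)·8 + (33/56)·(-1) = 151/56.
Against C3 this mix gives (23/56)·7 + (33/56)·(-5) = -1/14.
Column will play C1, holding Row to -51/28. Shifting weight toward the row that does better against C1 would raise this floor (the equalizing mix achieves -11/7 against both C1 and C3), so the proposed strategy is not optimal.

No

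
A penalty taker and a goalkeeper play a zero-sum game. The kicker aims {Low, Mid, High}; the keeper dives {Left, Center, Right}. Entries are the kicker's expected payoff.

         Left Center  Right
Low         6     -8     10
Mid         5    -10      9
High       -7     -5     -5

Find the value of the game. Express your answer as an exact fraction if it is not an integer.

-43/8

Row minima: Low → -8, Mid → -10, High → -7; maximin = -7.
Column maxima: Left → 6, Center → -5, Right → 10; minimax = -5.
-7 ≠ -5, so there is no saddle point; optimal play is mixed.
Mid is strictly dominated by Low, so the kicker never plays it.
Right is strictly dominated by Left (it gives the kicker strictly more in every row), so the keeper never plays it.
On the remaining 2×2 (Low, High vs Left, Center):
Let the kicker play Low with probability p. Expected payoff against Left: 6p + (-7)(1−p) = 13p − 7; against Center: (-8)p + (-5)(1−p) = −3p − 5.
Setting these equal: 13p − 7 = −3p − 5 ⇒ 16p = 2 ⇒ p = 1/8, and the value is (13)·(1/8) − 7 = -43/8.
For the keeper: with q = P(Left), equating Low's and High's payoffs gives 14q − 8 = −2q − 5 ⇒ q = 3/16.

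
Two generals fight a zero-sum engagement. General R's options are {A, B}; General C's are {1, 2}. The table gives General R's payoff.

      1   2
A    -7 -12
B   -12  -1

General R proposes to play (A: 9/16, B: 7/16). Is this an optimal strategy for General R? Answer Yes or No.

No

Against 1 this mix gives (9/16)·(-7) + (7/16)·(-12) = -147/16.
Against 2 this mix gives (9/16)·(-12) + (7/16)·(-1) = -115/16.
General C will play 1, holding General R to -147/16. Shifting weight toward the row that does better against 1 would raise this floor (the equalizing mix achieves -137/16 against both 1 and 2), so the proposed strategy is not optimal.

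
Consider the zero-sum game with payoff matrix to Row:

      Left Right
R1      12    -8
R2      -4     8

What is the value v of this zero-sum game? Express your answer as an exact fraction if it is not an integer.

2

Row minima: R1 → -8, R2 → -4; maximin = -4.
Column maxima: Left → 12, Right → 8; minimax = 8.
-4 ≠ 8, so there is no saddle point; optimal play is mixed.
Let Row play R1 with probability p. Expected payoff against Left: 12p + (-4)(1−p) = 16p − 4; against Right: (-8)p + 8(1−p) = −16p + 8.
Setting these equal: 16p − 4 = −16p + 8 ⇒ 32p = 12 ⇒ p = 3/8, and the value is (16)·(3/8) − 4 = 2.
For Column: with q = P(Left), equating R1's and R2's payoffs gives 20q − 8 = −12q + 8 ⇒ q = 1/2.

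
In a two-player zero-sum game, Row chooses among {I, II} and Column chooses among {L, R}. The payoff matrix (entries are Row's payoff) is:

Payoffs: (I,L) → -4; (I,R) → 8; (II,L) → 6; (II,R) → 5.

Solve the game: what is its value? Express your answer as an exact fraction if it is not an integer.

Row minima: I → -4, II → 5; maximin = 5.
Column maxima: L → 6, R → 8; minimax = 6.
5 ≠ 6, so there is no saddle point; optimal play is mixed.
Let Row play I with probability p. Expected payoff against L: (-4)p + 6(1−p) = −10p + 6; against R: 8p + 5(1−p) = 3p + 5.
Setting these equal: −10p + 6 = 3p + 5 ⇒ −13p = -1 ⇒ p = 1/13, and the value is (-10)·(1/13) + 6 = 68/13.
For Column: with q = P(L), equating I's and II's payoffs gives −12q + 8 = q + 5 ⇒ q = 3/13.

68/13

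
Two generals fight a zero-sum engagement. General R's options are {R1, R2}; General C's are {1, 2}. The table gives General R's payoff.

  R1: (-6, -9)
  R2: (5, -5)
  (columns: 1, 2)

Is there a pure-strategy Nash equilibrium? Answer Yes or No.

Row minima: R1 → -9, R2 → -5; maximin = -5.
Column maxima: 1 → 5, 2 → -5; minimax = -5.
maximin = minimax = -5, so a saddle point exists.

Yes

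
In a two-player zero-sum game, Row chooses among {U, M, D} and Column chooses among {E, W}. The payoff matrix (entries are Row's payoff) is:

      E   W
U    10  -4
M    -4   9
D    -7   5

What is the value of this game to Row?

Row minima: U → -4, M → -4, D → -7; maximin = -4.
Column maxima: E → 10, W → 9; minimax = 9.
-4 ≠ 9, so there is no saddle point; optimal play is mixed.
D is strictly dominated by M, so Row never plays it.
On the remaining 2×2 (U, M vs E, W):
Let Row play U with probability p. Expected payoff against E: 10p + (-4)(1−p) = 14p − 4; against W: (-4)p + 9(1−p) = −13p + 9.
Setting these equal: 14p − 4 = −13p + 9 ⇒ 27p = 13 ⇒ p = 13/27, and the value is (14)·(13/27) − 4 = 74/27.
For Column: with q = P(E), equating U's and M's payoffs gives 14q − 4 = −13q + 9 ⇒ q = 13/27.

74/27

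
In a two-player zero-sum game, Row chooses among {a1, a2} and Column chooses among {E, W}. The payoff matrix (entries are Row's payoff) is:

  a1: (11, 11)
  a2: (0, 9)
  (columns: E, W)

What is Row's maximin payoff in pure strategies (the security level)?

11

Row minima: a1 → 11, a2 → 0.
The best of these is 11.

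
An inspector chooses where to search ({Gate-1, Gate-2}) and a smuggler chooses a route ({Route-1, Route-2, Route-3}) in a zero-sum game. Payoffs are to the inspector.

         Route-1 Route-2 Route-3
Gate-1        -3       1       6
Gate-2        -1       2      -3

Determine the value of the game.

-15/11

Row minima: Gate-1 → -3, Gate-2 → -3; maximin = -3.
Column maxima: Route-1 → -1, Route-2 → 2, Route-3 → 6; minimax = -1.
-3 ≠ -1, so there is no saddle point; optimal play is mixed.
Route-2 is strictly dominated by Route-1 (it gives the inspector strictly more in every row), so the smuggler never plays it.
On the remaining 2×2 (Gate-1, Gate-2 vs Route-1, Route-3):
Let the inspector play Gate-1 with probability p. Expected payoff against Route-1: (-3)p + (-1)(1−p) = −2p − 1; against Route-3: 6p + (-3)(1−p) = 9p − 3.
Setting these equal: −2p − 1 = 9p − 3 ⇒ −11p = -2 ⇒ p = 2/11, and the value is (-2)·(2/11) − 1 = -15/11.
For the smuggler: with q = P(Route-1), equating Gate-1's and Gate-2's payoffs gives −9q + 6 = 2q − 3 ⇒ q = 9/11.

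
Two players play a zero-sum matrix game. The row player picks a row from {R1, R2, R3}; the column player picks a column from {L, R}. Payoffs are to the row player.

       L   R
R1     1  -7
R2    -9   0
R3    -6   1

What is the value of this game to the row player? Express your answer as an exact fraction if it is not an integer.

Row minima: R1 → -7, R2 → -9, R3 → -6; maximin = -6.
Column maxima: L → 1, R → 1; minimax = 1.
-6 ≠ 1, so there is no saddle point; optimal play is mixed.
R2 is strictly dominated by R3, so the row player never plays it.
On the remaining 2×2 (R1, R3 vs L, R):
Let the row player play R1 with probability p. Expected payoff against L: 1p + (-6)(1−p) = 7p − 6; against R: (-7)p + 1(1−p) = −8p + 1.
Setting these equal: 7p − 6 = −8p + 1 ⇒ 15p = 7 ⇒ p = 7/15, and the value is (7)·(7/15) − 6 = -41/15.
For the column player: with q = P(L), equating R1's and R3's payoffs gives 8q − 7 = −7q + 1 ⇒ q = 8/15.

-41/15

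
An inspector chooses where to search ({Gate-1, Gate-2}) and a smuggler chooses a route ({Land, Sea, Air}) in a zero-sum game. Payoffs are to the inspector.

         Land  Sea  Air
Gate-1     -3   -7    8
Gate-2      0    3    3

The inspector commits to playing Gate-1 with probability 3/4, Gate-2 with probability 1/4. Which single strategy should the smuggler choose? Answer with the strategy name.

If the smuggler plays Land, the inspector's expected payoff is (3/4)·(-3) + (1/4)·0 = -9/4.
If the smuggler plays Sea, the inspector's expected payoff is (3/4)·(-7) + (1/4)·3 = -9/2.
If the smuggler plays Air, the inspector's expected payoff is (3/4)·8 + (1/4)·3 = 27/4.
The smuggler minimizes the inspector's payoff; the smallest is -9/2, so the best response is Sea.

Sea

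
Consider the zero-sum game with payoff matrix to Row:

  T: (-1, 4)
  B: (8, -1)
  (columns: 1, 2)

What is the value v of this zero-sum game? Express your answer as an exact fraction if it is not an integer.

Row minima: T → -1, B → -1; maximin = -1.
Column maxima: 1 → 8, 2 → 4; minimax = 4.
-1 ≠ 4, so there is no saddle point; optimal play is mixed.
Let Row play T with probability p. Expected payoff against 1: (-1)p + 8(1−p) = −9p + 8; against 2: 4p + (-1)(1−p) = 5p − 1.
Setting these equal: −9p + 8 = 5p − 1 ⇒ −14p = -9 ⇒ p = 9/14, and the value is (-9)·(9/14) + 8 = 31/14.
For Column: with q = P(1), equating T's and B's payoffs gives −5q + 4 = 9q − 1 ⇒ q = 5/14.

31/14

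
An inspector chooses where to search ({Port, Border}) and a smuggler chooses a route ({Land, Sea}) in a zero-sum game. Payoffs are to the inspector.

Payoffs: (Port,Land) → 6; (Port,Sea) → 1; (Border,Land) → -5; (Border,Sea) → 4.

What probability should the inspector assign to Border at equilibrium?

Row minima: Port → 1, Border → -5; maximin = 1.
Column maxima: Land → 6, Sea → 4; minimax = 4.
1 ≠ 4, so there is no saddle point; optimal play is mixed.
Let the inspector play Port with probability p. Expected payoff against Land: 6p + (-5)(1−p) = 11p − 5; against Sea: 1p + 4(1−p) = −3p + 4.
Setting these equal: 11p − 5 = −3p + 4 ⇒ 14p = 9 ⇒ p = 9/14, and the value is (11)·(9/14) − 5 = 29/14.
For the smuggler: with q = P(Land), equating Port's and Border's payoffs gives 5q + 1 = −9q + 4 ⇒ q = 3/14.

5/14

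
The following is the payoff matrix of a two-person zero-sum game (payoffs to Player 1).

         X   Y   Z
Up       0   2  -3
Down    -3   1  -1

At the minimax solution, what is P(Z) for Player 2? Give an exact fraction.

3/5

Row minima: Up → -3, Down → -3; maximin = -3.
Column maxima: X → 0, Y → 2, Z → -1; minimax = -1.
-3 ≠ -1, so there is no saddle point; optimal play is mixed.
Y is strictly dominated by X (it gives Player 1 strictly more in every row), so Player 2 never plays it.
On the remaining 2×2 (Up, Down vs X, Z):
Let Player 1 play Up with probability p. Expected payoff against X: 0p + (-3)(1−p) = 3p − 3; against Z: (-3)p + (-1)(1−p) = −2p − 1.
Setting these equal: 3p − 3 = −2p − 1 ⇒ 5p = 2 ⇒ p = 2/5, and the value is (3)·(2/5) − 3 = -9/5.
For Player 2: with q = P(X), equating Up's and Down's payoffs gives 3q − 3 = −2q − 1 ⇒ q = 2/5.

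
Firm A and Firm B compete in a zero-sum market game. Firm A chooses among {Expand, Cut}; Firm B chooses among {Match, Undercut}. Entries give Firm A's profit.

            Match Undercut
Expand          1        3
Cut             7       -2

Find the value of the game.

23/11

Row minima: Expand → 1, Cut → -2; maximin = 1.
Column maxima: Match → 7, Undercut → 3; minimax = 3.
1 ≠ 3, so there is no saddle point; optimal play is mixed.
Let Firm A play Expand with probability p. Expected payoff against Match: 1p + 7(1−p) = −6p + 7; against Undercut: 3p + (-2)(1−p) = 5p − 2.
Setting these equal: −6p + 7 = 5p − 2 ⇒ −11p = -9 ⇒ p = 9/11, and the value is (-6)·(9/11) + 7 = 23/11.
For Firm B: with q = P(Match), equating Expand's and Cut's payoffs gives −2q + 3 = 9q − 2 ⇒ q = 5/11.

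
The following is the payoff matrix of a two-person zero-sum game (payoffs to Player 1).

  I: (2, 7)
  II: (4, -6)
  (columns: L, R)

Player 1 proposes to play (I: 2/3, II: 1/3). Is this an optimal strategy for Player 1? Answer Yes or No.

Yes

Against L this mix gives (2/3)·2 + (1/3)·4 = 8/3.
Against R this mix gives (2/3)·7 + (1/3)·(-6) = 8/3.
All of Player 2's active replies (L, R) yield 8/3, and no column does worse for Player 1. The mix makes Player 2 indifferent and guarantees 8/3, so it is optimal.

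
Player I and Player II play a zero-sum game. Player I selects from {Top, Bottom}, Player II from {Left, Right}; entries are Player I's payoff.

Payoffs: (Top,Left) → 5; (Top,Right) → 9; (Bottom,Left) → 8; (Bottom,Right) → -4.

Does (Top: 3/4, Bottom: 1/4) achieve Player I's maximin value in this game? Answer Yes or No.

Against Left this mix gives (3/4)·5 + (1/4)·8 = 23/4.
Against Right this mix gives (3/4)·9 + (1/4)·(-4) = 23/4.
All of Player II's active replies (Left, Right) yield 23/4, and no column does worse for Player I. The mix makes Player II indifferent and guarantees 23/4, so it is optimal.

Yes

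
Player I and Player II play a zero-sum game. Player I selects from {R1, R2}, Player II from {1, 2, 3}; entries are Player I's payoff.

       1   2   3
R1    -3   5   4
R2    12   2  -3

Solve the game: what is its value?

Row minima: R1 → -3, R2 → -3; maximin = -3.
Column maxima: 1 → 12, 2 → 5, 3 → 4; minimax = 4.
-3 ≠ 4, so there is no saddle point; optimal play is mixed.
2 is strictly dominated by 3 (it gives Player I strictly more in every row), so Player II never plays it.
On the remaining 2×2 (R1, R2 vs 1, 3):
Let Player I play R1 with probability p. Expected payoff against 1: (-3)p + 12(1−p) = −15p + 12; against 3: 4p + (-3)(1−p) = 7p − 3.
Setting these equal: −15p + 12 = 7p − 3 ⇒ −22p = -15 ⇒ p = 15/22, and the value is (-15)·(15/22) + 12 = 39/22.
For Player II: with q = P(1), equating R1's and R2's payoffs gives −7q + 4 = 15q − 3 ⇒ q = 7/22.

39/22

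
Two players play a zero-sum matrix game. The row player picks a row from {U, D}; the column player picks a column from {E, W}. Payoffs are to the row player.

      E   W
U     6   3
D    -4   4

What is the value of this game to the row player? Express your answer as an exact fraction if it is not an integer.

Row minima: U → 3, D → -4; maximin = 3.
Column maxima: E → 6, W → 4; minimax = 4.
3 ≠ 4, so there is no saddle point; optimal play is mixed.
Let the row player play U with probability p. Expected payoff against E: 6p + (-4)(1−p) = 10p − 4; against W: 3p + 4(1−p) = −p + 4.
Setting these equal: 10p − 4 = −p + 4 ⇒ 11p = 8 ⇒ p = 8/11, and the value is (10)·(8/11) − 4 = 36/11.
For the column player: with q = P(E), equating U's and D's payoffs gives 3q + 3 = −8q + 4 ⇒ q = 1/11.

36/11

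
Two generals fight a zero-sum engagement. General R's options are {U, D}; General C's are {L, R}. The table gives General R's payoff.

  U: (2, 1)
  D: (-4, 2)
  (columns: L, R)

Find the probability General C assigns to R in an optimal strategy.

Row minima: U → 1, D → -4; maximin = 1.
Column maxima: L → 2, R → 2; minimax = 2.
1 ≠ 2, so there is no saddle point; optimal play is mixed.
Let General R play U with probability p. Expected payoff against L: 2p + (-4)(1−p) = 6p − 4; against R: 1p + 2(1−p) = −p + 2.
Setting these equal: 6p − 4 = −p + 2 ⇒ 7p = 6 ⇒ p = 6/7, and the value is (6)·(6/7) − 4 = 8/7.
For General C: with q = P(L), equating U's and D's payoffs gives q + 1 = −6q + 2 ⇒ q = 1/7.

6/7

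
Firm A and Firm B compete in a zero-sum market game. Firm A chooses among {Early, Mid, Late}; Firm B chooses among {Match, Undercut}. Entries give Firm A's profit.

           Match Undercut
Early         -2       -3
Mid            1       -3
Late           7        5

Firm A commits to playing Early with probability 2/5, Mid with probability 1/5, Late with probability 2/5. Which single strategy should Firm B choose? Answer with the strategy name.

If Firm B plays Match, Firm A's expected payoff is (2/5)·(-2) + (1/5)·1 + (2/5)·7 = 11/5.
If Firm B plays Undercut, Firm A's expected payoff is (2/5)·(-3) + (1/5)·(-3) + (2/5)·5 = 1/5.
Firm B minimizes Firm A's payoff; the smallest is 1/5, so the best response is Undercut.

Undercut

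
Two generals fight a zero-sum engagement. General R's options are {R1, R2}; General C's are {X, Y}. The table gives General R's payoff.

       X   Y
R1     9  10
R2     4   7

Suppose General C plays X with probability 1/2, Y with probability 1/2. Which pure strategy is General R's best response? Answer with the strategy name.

Expected payoff of R1: (1/2)·9 + (1/2)·10 = 19/2.
Expected payoff of R2: (1/2)·4 + (1/2)·7 = 11/2.
The largest is 19/2, so General R's best response is R1.

R1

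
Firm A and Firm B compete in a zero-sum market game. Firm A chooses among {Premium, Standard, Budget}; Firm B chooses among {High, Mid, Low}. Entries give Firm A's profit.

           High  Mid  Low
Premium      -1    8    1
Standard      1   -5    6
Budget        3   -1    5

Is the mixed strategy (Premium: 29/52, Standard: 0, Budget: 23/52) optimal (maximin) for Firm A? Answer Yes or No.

No

Against High this mix gives (29/52)·(-1) + (23/52)·3 = 10/13.
Against Mid this mix gives (29/52)·8 + (23/52)·(-1) = 209/52.
Against Low this mix gives (29/52)·1 + (23/52)·5 = 36/13.
Firm B will play High, holding Firm A to 10/13. Shifting weight toward the row that does better against High would raise this floor (the equalizing mix achieves 23/13 against both High and Mid), so the proposed strategy is not optimal.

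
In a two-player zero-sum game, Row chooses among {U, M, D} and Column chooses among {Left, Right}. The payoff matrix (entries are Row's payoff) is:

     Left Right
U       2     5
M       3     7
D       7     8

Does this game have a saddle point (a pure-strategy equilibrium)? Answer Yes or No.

Row minima: U → 2, M → 3, D → 7; maximin = 7.
Column maxima: Left → 7, Right → 8; minimax = 7.
maximin = minimax = 7, so a saddle point exists.

Yes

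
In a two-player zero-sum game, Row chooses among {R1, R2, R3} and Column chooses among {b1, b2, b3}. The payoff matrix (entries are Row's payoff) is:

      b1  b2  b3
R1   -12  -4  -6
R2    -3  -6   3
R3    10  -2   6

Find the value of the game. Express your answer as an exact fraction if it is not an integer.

-2

Row minima: R1 → -12, R2 → -6, R3 → -2; maximin = -2.
Column maxima: b1 → 10, b2 → -2, b3 → 6; minimax = -2.
Since maximin = minimax = -2, there is a saddle point and the value is -2.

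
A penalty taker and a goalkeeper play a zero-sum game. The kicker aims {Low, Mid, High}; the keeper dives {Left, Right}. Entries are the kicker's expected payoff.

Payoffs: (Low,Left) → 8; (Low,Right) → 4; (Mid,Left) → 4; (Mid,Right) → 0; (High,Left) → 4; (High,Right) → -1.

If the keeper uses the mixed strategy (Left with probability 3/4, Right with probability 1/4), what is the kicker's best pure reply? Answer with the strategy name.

Low

Expected payoff of Low: (3/4)·8 + (1/4)·4 = 7.
Expected payoff of Mid: (3/4)·4 + (1/4)·0 = 3.
Expected payoff of High: (3/4)·4 + (1/4)·(-1) = 11/4.
The largest is 7, so the kicker's best response is Low.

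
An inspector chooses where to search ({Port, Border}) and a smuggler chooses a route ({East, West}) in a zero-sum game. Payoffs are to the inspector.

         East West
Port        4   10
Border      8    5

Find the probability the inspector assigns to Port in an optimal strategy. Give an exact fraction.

1/3

Row minima: Port → 4, Border → 5; maximin = 5.
Column maxima: East → 8, West → 10; minimax = 8.
5 ≠ 8, so there is no saddle point; optimal play is mixed.
Let the inspector play Port with probability p. Expected payoff against East: 4p + 8(1−p) = −4p + 8; against West: 10p + 5(1−p) = 5p + 5.
Setting these equal: −4p + 8 = 5p + 5 ⇒ −9p = -3 ⇒ p = 1/3, and the value is (-4)·(1/3) + 8 = 20/3.
For the smuggler: with q = P(East), equating Port's and Border's payoffs gives −6q + 10 = 3q + 5 ⇒ q = 5/9.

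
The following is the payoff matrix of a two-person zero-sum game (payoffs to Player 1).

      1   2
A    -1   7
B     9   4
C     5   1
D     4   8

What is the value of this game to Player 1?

56/9

Row minima: A → -1, B → 4, C → 1, D → 4; maximin = 4.
Column maxima: 1 → 9, 2 → 8; minimax = 8.
4 ≠ 8, so there is no saddle point; optimal play is mixed.
A is strictly dominated by D, so Player 1 never plays it.
C is strictly dominated by B, so Player 1 never plays it.
On the remaining 2×2 (B, D vs 1, 2):
Let Player 1 play B with probability p. Expected payoff against 1: 9p + 4(1−p) = 5p + 4; against 2: 4p + 8(1−p) = −4p + 8.
Setting these equal: 5p + 4 = −4p + 8 ⇒ 9p = 4 ⇒ p = 4/9, and the value is (5)·(4/9) + 4 = 56/9.
For Player 2: with q = P(1), equating B's and D's payoffs gives 5q + 4 = −4q + 8 ⇒ q = 4/9.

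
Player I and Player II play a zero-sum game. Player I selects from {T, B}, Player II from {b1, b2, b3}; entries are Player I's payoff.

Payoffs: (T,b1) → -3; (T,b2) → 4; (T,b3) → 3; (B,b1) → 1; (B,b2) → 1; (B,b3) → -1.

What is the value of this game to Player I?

Row minima: T → -3, B → -1; maximin = -1.
Column maxima: b1 → 1, b2 → 4, b3 → 3; minimax = 1.
-1 ≠ 1, so there is no saddle point; optimal play is mixed.
b2 is strictly dominated by b3 (it gives Player I strictly more in every row), so Player II never plays it.
On the remaining 2×2 (T, B vs b1, b3):
Let Player I play T with probability p. Expected payoff against b1: (-3)p + 1(1−p) = −4p + 1; against b3: 3p + (-1)(1−p) = 4p − 1.
Setting these equal: −4p + 1 = 4p − 1 ⇒ −8p = -2 ⇒ p = 1/4, and the value is (-4)·(1/4) + 1 = 0.
For Player II: with q = P(b1), equating T's and B's payoffs gives −6q + 3 = 2q − 1 ⇒ q = 1/2.

0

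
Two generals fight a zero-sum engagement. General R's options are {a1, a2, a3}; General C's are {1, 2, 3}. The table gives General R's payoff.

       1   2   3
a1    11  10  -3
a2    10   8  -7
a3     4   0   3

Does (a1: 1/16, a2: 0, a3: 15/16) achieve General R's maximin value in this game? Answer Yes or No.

Against 1 this mix gives (1/16)·11 + (15/16)·4 = 71/16.
Against 2 this mix gives (1/16)·10 + (15/16)·0 = 5/8.
Against 3 this mix gives (1/16)·(-3) + (15/16)·3 = 21/8.
General C will play 2, holding General R to 5/8. Shifting weight toward the row that does better against 2 would raise this floor (the equalizing mix achieves 15/8 against both 2 and 3), so the proposed strategy is not optimal.

No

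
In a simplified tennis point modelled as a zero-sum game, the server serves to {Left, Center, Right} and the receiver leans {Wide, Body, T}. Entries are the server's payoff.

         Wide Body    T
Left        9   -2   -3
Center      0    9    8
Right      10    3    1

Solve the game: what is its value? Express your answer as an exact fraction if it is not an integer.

80/17

Row minima: Left → -3, Center → 0, Right → 1; maximin = 1.
Column maxima: Wide → 10, Body → 9, T → 8; minimax = 8.
1 ≠ 8, so there is no saddle point; optimal play is mixed.
Left is strictly dominated by Right, so the server never plays it.
Body is strictly dominated by T (it gives the server strictly more in every row), so the receiver never plays it.
On the remaining 2×2 (Center, Right vs Wide, T):
Let the server play Center with probability p. Expected payoff against Wide: 0p + 10(1−p) = −10p + 10; against T: 8p + 1(1−p) = 7p + 1.
Setting these equal: −10p + 10 = 7p + 1 ⇒ −17p = -9 ⇒ p = 9/17, and the value is (-10)·(9/17) + 10 = 80/17.
For the receiver: with q = P(Wide), equating Center's and Right's payoffs gives −8q + 8 = 9q + 1 ⇒ q = 7/17.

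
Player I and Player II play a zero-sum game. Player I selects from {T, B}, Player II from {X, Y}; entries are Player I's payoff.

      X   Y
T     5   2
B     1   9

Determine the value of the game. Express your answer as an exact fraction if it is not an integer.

43/11

Row minima: T → 2, B → 1; maximin = 2.
Column maxima: X → 5, Y → 9; minimax = 5.
2 ≠ 5, so there is no saddle point; optimal play is mixed.
Let Player I play T with probability p. Expected payoff against X: 5p + 1(1−p) = 4p + 1; against Y: 2p + 9(1−p) = −7p + 9.
Setting these equal: 4p + 1 = −7p + 9 ⇒ 11p = 8 ⇒ p = 8/11, and the value is (4)·(8/11) + 1 = 43/11.
For Player II: with q = P(X), equating T's and B's payoffs gives 3q + 2 = −8q + 9 ⇒ q = 7/11.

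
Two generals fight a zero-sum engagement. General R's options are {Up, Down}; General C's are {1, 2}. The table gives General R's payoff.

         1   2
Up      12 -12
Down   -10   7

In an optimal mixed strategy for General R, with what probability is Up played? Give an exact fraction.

17/41

Row minima: Up → -12, Down → -10; maximin = -10.
Column maxima: 1 → 12, 2 → 7; minimax = 7.
-10 ≠ 7, so there is no saddle point; optimal play is mixed.
Let General R play Up with probability p. Expected payoff against 1: 12p + (-10)(1−p) = 22p − 10; against 2: (-12)p + 7(1−p) = −19p + 7.
Setting these equal: 22p − 10 = −19p + 7 ⇒ 41p = 17 ⇒ p = 17/41, and the value is (22)·(17/41) − 10 = -36/41.
For General C: with q = P(1), equating Up's and Down's payoffs gives 24q − 12 = −17q + 7 ⇒ q = 19/41.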